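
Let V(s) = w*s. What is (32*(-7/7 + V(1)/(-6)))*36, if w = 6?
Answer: -2304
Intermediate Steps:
V(s) = 6*s
(32*(-7/7 + V(1)/(-6)))*36 = (32*(-7/7 + (6*1)/(-6)))*36 = (32*(-7*1/7 + 6*(-1/6)))*36 = (32*(-1 - 1))*36 = (32*(-2))*36 = -64*36 = -2304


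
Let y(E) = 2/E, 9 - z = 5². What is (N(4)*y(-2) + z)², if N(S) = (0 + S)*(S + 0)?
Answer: 1024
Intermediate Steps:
N(S) = S² (N(S) = S*S = S²)
z = -16 (z = 9 - 1*5² = 9 - 1*25 = 9 - 25 = -16)
(N(4)*y(-2) + z)² = (4²*(2/(-2)) - 16)² = (16*(2*(-½)) - 16)² = (16*(-1) - 16)² = (-16 - 16)² = (-32)² = 1024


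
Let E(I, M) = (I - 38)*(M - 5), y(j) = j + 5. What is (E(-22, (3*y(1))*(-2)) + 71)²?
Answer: 6405961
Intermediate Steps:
y(j) = 5 + j
E(I, M) = (-38 + I)*(-5 + M)
(E(-22, (3*y(1))*(-2)) + 71)² = ((190 - 38*3*(5 + 1)*(-2) - 5*(-22) - 22*3*(5 + 1)*(-2)) + 71)² = ((190 - 38*3*6*(-2) + 110 - 22*3*6*(-2)) + 71)² = ((190 - 684*(-2) + 110 - 396*(-2)) + 71)² = ((190 - 38*(-36) + 110 - 22*(-36)) + 71)² = ((190 + 1368 + 110 + 792) + 71)² = (2460 + 71)² = 2531² = 6405961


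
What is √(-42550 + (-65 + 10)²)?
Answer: 5*I*√1581 ≈ 198.81*I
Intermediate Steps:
√(-42550 + (-65 + 10)²) = √(-42550 + (-55)²) = √(-42550 + 3025) = √(-39525) = 5*I*√1581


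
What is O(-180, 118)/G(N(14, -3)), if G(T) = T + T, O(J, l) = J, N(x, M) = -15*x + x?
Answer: 45/98 ≈ 0.45918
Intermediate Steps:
N(x, M) = -14*x
G(T) = 2*T
O(-180, 118)/G(N(14, -3)) = -180/(2*(-14*14)) = -180/(2*(-196)) = -180/(-392) = -180*(-1/392) = 45/98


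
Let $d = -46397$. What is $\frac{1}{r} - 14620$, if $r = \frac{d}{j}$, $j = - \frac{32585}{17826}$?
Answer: $- \frac{12091806087055}{827072922} \approx -14620.0$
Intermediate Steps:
$j = - \frac{32585}{17826}$ ($j = \left(-32585\right) \frac{1}{17826} = - \frac{32585}{17826} \approx -1.8279$)
$r = \frac{827072922}{32585}$ ($r = - \frac{46397}{- \frac{32585}{17826}} = \left(-46397\right) \left(- \frac{17826}{32585}\right) = \frac{827072922}{32585} \approx 25382.0$)
$\frac{1}{r} - 14620 = \frac{1}{\frac{827072922}{32585}} - 14620 = \frac{32585}{827072922} - 14620 = - \frac{12091806087055}{827072922}$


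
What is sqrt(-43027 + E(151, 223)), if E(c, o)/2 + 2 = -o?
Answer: I*sqrt(43477) ≈ 208.51*I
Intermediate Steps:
E(c, o) = -4 - 2*o (E(c, o) = -4 + 2*(-o) = -4 - 2*o)
sqrt(-43027 + E(151, 223)) = sqrt(-43027 + (-4 - 2*223)) = sqrt(-43027 + (-4 - 446)) = sqrt(-43027 - 450) = sqrt(-43477) = I*sqrt(43477)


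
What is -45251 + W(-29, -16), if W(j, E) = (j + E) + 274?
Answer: -45022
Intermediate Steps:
W(j, E) = 274 + E + j (W(j, E) = (E + j) + 274 = 274 + E + j)
-45251 + W(-29, -16) = -45251 + (274 - 16 - 29) = -45251 + 229 = -45022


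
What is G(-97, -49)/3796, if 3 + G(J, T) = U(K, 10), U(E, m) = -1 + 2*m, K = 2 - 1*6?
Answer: 4/949 ≈ 0.0042150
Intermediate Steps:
K = -4 (K = 2 - 6 = -4)
G(J, T) = 16 (G(J, T) = -3 + (-1 + 2*10) = -3 + (-1 + 20) = -3 + 19 = 16)
G(-97, -49)/3796 = 16/3796 = 16*(1/3796) = 4/949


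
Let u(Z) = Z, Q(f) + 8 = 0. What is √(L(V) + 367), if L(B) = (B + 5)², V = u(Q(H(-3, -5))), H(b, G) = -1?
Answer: 2*√94 ≈ 19.391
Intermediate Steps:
Q(f) = -8 (Q(f) = -8 + 0 = -8)
V = -8
L(B) = (5 + B)²
√(L(V) + 367) = √((5 - 8)² + 367) = √((-3)² + 367) = √(9 + 367) = √376 = 2*√94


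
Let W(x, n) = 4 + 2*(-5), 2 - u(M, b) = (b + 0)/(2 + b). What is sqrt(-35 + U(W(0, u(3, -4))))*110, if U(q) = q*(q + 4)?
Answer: 110*I*sqrt(23) ≈ 527.54*I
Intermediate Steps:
u(M, b) = 2 - b/(2 + b) (u(M, b) = 2 - (b + 0)/(2 + b) = 2 - b/(2 + b))
W(x, n) = -6 (W(x, n) = 4 - 10 = -6)
U(q) = q*(4 + q)
sqrt(-35 + U(W(0, u(3, -4))))*110 = sqrt(-35 - 6*(4 - 6))*110 = sqrt(-35 - 6*(-2))*110 = sqrt(-35 + 12)*110 = sqrt(-23)*110 = (I*sqrt(23))*110 = 110*I*sqrt(23)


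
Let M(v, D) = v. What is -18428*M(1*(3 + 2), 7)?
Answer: -92140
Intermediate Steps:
-18428*M(1*(3 + 2), 7) = -18428*(3 + 2) = -18428*5 = -92140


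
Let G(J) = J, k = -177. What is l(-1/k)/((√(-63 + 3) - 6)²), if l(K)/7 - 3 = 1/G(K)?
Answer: 315/(3 - I*√15)² ≈ -3.2813 + 12.708*I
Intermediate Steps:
l(K) = 21 + 7/K
l(-1/k)/((√(-63 + 3) - 6)²) = (21 + 7/((-1/(-177))))/((√(-63 + 3) - 6)²) = (21 + 7/((-1*(-1/177))))/((√(-60) - 6)²) = (21 + 7/(1/177))/((2*I*√15 - 6)²) = (21 + 7*177)/((-6 + 2*I*√15)²) = (21 + 1239)/(-6 + 2*I*√15)² = 1260/(-6 + 2*I*√15)²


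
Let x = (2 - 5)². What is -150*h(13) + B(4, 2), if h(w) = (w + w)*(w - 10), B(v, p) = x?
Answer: -11691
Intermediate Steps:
x = 9 (x = (-3)² = 9)
B(v, p) = 9
h(w) = 2*w*(-10 + w) (h(w) = (2*w)*(-10 + w) = 2*w*(-10 + w))
-150*h(13) + B(4, 2) = -300*13*(-10 + 13) + 9 = -300*13*3 + 9 = -150*78 + 9 = -11700 + 9 = -11691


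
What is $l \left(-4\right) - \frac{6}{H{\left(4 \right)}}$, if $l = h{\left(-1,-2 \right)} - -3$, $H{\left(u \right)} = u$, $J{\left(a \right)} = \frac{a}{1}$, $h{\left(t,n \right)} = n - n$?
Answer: $- \frac{27}{2} \approx -13.5$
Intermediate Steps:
$h{\left(t,n \right)} = 0$
$J{\left(a \right)} = a$ ($J{\left(a \right)} = a 1 = a$)
$l = 3$ ($l = 0 - -3 = 0 + 3 = 3$)
$l \left(-4\right) - \frac{6}{H{\left(4 \right)}} = 3 \left(-4\right) + \left(\frac{0}{5} - \frac{6}{4}\right) = -12 + \left(0 \cdot \frac{1}{5} - \frac{3}{2}\right) = -12 + \left(0 - \frac{3}{2}\right) = -12 - \frac{3}{2} = - \frac{27}{2}$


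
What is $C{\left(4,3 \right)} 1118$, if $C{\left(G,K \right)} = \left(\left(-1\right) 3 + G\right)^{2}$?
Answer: $1118$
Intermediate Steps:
$C{\left(G,K \right)} = \left(-3 + G\right)^{2}$
$C{\left(4,3 \right)} 1118 = \left(-3 + 4\right)^{2} \cdot 1118 = 1^{2} \cdot 1118 = 1 \cdot 1118 = 1118$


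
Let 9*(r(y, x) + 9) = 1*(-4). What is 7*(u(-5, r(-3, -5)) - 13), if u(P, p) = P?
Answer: -126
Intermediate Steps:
r(y, x) = -85/9 (r(y, x) = -9 + (1*(-4))/9 = -9 + (⅑)*(-4) = -9 - 4/9 = -85/9)
7*(u(-5, r(-3, -5)) - 13) = 7*(-5 - 13) = 7*(-18) = -126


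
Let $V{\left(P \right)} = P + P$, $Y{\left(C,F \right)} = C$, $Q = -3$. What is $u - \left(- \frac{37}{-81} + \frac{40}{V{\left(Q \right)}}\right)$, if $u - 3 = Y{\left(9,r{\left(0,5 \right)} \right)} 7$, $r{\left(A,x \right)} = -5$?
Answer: $\frac{5849}{81} \approx 72.21$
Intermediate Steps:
$V{\left(P \right)} = 2 P$
$u = 66$ ($u = 3 + 9 \cdot 7 = 3 + 63 = 66$)
$u - \left(- \frac{37}{-81} + \frac{40}{V{\left(Q \right)}}\right) = 66 - \left(- \frac{37}{-81} + \frac{40}{2 \left(-3\right)}\right) = 66 - \left(\left(-37\right) \left(- \frac{1}{81}\right) + \frac{40}{-6}\right) = 66 - \left(\frac{37}{81} + 40 \left(- \frac{1}{6}\right)\right) = 66 - \left(\frac{37}{81} - \frac{20}{3}\right) = 66 - - \frac{503}{81} = 66 + \frac{503}{81} = \frac{5849}{81}$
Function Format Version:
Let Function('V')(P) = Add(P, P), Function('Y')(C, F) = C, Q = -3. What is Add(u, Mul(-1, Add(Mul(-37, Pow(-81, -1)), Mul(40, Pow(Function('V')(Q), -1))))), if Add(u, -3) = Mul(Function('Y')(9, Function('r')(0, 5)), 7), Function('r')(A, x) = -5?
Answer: Rational(5849, 81) ≈ 72.210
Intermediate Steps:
Function('V')(P) = Mul(2, P)
u = 66 (u = Add(3, Mul(9, 7)) = Add(3, 63) = 66)
Add(u, Mul(-1, Add(Mul(-37, Pow(-81, -1)), Mul(40, Pow(Function('V')(Q), -1))))) = Add(66, Mul(-1, Add(Mul(-37, Pow(-81, -1)), Mul(40, Pow(Mul(2, -3), -1))))) = Add(66, Mul(-1, Add(Mul(-37, Rational(-1, 81)), Mul(40, Pow(-6, -1))))) = Add(66, Mul(-1, Add(Rational(37, 81), Mul(40, Rational(-1, 6))))) = Add(66, Mul(-1, Add(Rational(37, 81), Rational(-20, 3)))) = Add(66, Mul(-1, Rational(-503, 81))) = Add(66, Rational(503, 81)) = Rational(5849, 81)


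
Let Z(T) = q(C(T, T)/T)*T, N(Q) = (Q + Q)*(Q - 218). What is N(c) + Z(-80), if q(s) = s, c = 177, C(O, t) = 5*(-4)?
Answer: -14534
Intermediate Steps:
C(O, t) = -20
N(Q) = 2*Q*(-218 + Q) (N(Q) = (2*Q)*(-218 + Q) = 2*Q*(-218 + Q))
Z(T) = -20 (Z(T) = (-20/T)*T = -20)
N(c) + Z(-80) = 2*177*(-218 + 177) - 20 = 2*177*(-41) - 20 = -14514 - 20 = -14534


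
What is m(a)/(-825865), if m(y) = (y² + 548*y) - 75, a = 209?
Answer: -158138/825865 ≈ -0.19148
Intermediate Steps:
m(y) = -75 + y² + 548*y
m(a)/(-825865) = (-75 + 209² + 548*209)/(-825865) = (-75 + 43681 + 114532)*(-1/825865) = 158138*(-1/825865) = -158138/825865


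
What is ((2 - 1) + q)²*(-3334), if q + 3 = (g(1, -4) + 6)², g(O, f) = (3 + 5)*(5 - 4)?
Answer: -125478424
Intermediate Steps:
g(O, f) = 8 (g(O, f) = 8*1 = 8)
q = 193 (q = -3 + (8 + 6)² = -3 + 14² = -3 + 196 = 193)
((2 - 1) + q)²*(-3334) = ((2 - 1) + 193)²*(-3334) = (1 + 193)²*(-3334) = 194²*(-3334) = 37636*(-3334) = -125478424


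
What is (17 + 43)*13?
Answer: 780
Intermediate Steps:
(17 + 43)*13 = 60*13 = 780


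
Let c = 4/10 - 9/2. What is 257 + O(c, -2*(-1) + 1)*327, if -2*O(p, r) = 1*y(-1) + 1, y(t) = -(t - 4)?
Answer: -724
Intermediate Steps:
c = -41/10 (c = 4*(1/10) - 9*1/2 = 2/5 - 9/2 = -41/10 ≈ -4.1000)
y(t) = 4 - t (y(t) = -(-4 + t) = 4 - t)
O(p, r) = -3 (O(p, r) = -(1*(4 - 1*(-1)) + 1)/2 = -(1*(4 + 1) + 1)/2 = -(1*5 + 1)/2 = -(5 + 1)/2 = -1/2*6 = -3)
257 + O(c, -2*(-1) + 1)*327 = 257 - 3*327 = 257 - 981 = -724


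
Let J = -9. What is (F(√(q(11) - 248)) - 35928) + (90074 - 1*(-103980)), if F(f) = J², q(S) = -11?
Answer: 158207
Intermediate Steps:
F(f) = 81 (F(f) = (-9)² = 81)
(F(√(q(11) - 248)) - 35928) + (90074 - 1*(-103980)) = (81 - 35928) + (90074 - 1*(-103980)) = -35847 + (90074 + 103980) = -35847 + 194054 = 158207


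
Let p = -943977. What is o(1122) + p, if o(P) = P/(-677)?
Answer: -639073551/677 ≈ -9.4398e+5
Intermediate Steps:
o(P) = -P/677 (o(P) = P*(-1/677) = -P/677)
o(1122) + p = -1/677*1122 - 943977 = -1122/677 - 943977 = -639073551/677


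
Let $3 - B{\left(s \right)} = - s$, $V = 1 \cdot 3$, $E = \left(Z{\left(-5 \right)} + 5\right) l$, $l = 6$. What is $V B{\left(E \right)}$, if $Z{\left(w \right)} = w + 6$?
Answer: $117$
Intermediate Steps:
$Z{\left(w \right)} = 6 + w$
$E = 36$ ($E = \left(\left(6 - 5\right) + 5\right) 6 = \left(1 + 5\right) 6 = 6 \cdot 6 = 36$)
$V = 3$
$B{\left(s \right)} = 3 + s$ ($B{\left(s \right)} = 3 - - s = 3 + s$)
$V B{\left(E \right)} = 3 \left(3 + 36\right) = 3 \cdot 39 = 117$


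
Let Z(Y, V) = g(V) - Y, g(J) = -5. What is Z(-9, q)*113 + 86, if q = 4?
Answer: 538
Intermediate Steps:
Z(Y, V) = -5 - Y
Z(-9, q)*113 + 86 = (-5 - 1*(-9))*113 + 86 = (-5 + 9)*113 + 86 = 4*113 + 86 = 452 + 86 = 538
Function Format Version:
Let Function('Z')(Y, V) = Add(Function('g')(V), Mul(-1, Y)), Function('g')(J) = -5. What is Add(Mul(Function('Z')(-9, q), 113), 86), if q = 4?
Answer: 538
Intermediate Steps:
Function('Z')(Y, V) = Add(-5, Mul(-1, Y))
Add(Mul(Function('Z')(-9, q), 113), 86) = Add(Mul(Add(-5, Mul(-1, -9)), 113), 86) = Add(Mul(Add(-5, 9), 113), 86) = Add(Mul(4, 113), 86) = Add(452, 86) = 538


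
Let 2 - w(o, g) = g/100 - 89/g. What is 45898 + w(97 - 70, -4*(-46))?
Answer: 211133761/4600 ≈ 45899.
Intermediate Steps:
w(o, g) = 2 + 89/g - g/100 (w(o, g) = 2 - (g/100 - 89/g) = 2 - (-89/g + g/100) = 2 + (89/g - g/100) = 2 + 89/g - g/100)
45898 + w(97 - 70, -4*(-46)) = 45898 + (2 + 89/((-4*(-46))) - (-1)*(-46)/25) = 45898 + (2 + 89/184 - 1/100*184) = 45898 + (2 + 89*(1/184) - 46/25) = 45898 + (2 + 89/184 - 46/25) = 45898 + 2961/4600 = 211133761/4600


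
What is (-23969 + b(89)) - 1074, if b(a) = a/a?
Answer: -25042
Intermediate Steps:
b(a) = 1
(-23969 + b(89)) - 1074 = (-23969 + 1) - 1074 = -23968 - 1074 = -25042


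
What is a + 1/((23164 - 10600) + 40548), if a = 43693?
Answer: 2320622617/53112 ≈ 43693.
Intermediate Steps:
a + 1/((23164 - 10600) + 40548) = 43693 + 1/((23164 - 10600) + 40548) = 43693 + 1/(12564 + 40548) = 43693 + 1/53112 = 2320622617/53112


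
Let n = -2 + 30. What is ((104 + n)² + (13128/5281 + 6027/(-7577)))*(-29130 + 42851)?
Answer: 9567296078663397/40014137 ≈ 2.3910e+8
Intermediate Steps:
n = 28
((104 + n)² + (13128/5281 + 6027/(-7577)))*(-29130 + 42851) = ((104 + 28)² + (13128/5281 + 6027/(-7577)))*(-29130 + 42851) = (132² + (13128*(1/5281) + 6027*(-1/7577)))*13721 = (17424 + (13128/5281 - 6027/7577))*13721 = (17424 + 67642269/40014137)*13721 = (697273965357/40014137)*13721 = 9567296078663397/40014137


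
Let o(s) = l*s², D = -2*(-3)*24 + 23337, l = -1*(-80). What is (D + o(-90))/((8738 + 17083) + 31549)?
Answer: 671481/57370 ≈ 11.704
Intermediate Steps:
l = 80
D = 23481 (D = 6*24 + 23337 = 144 + 23337 = 23481)
o(s) = 80*s²
(D + o(-90))/((8738 + 17083) + 31549) = (23481 + 80*(-90)²)/((8738 + 17083) + 31549) = (23481 + 80*8100)/(25821 + 31549) = (23481 + 648000)/57370 = 671481*(1/57370) = 671481/57370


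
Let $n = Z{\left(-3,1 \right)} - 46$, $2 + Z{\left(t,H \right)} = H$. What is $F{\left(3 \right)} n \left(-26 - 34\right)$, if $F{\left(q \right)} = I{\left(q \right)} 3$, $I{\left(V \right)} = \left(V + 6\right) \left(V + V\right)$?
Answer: $456840$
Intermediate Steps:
$Z{\left(t,H \right)} = -2 + H$
$I{\left(V \right)} = 2 V \left(6 + V\right)$ ($I{\left(V \right)} = \left(6 + V\right) 2 V = 2 V \left(6 + V\right)$)
$F{\left(q \right)} = 6 q \left(6 + q\right)$ ($F{\left(q \right)} = 2 q \left(6 + q\right) 3 = 6 q \left(6 + q\right)$)
$n = -47$ ($n = \left(-2 + 1\right) - 46 = -1 - 46 = -47$)
$F{\left(3 \right)} n \left(-26 - 34\right) = 6 \cdot 3 \left(6 + 3\right) \left(-47\right) \left(-26 - 34\right) = 6 \cdot 3 \cdot 9 \left(-47\right) \left(-26 - 34\right) = 162 \left(-47\right) \left(-60\right) = \left(-7614\right) \left(-60\right) = 456840$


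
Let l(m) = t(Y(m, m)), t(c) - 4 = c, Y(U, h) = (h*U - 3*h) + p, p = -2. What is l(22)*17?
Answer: 7140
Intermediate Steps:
Y(U, h) = -2 - 3*h + U*h (Y(U, h) = (h*U - 3*h) - 2 = (U*h - 3*h) - 2 = (-3*h + U*h) - 2 = -2 - 3*h + U*h)
t(c) = 4 + c
l(m) = 2 + m² - 3*m (l(m) = 4 + (-2 - 3*m + m*m) = 4 + (-2 - 3*m + m²) = 4 + (-2 + m² - 3*m) = 2 + m² - 3*m)
l(22)*17 = (2 + 22² - 3*22)*17 = (2 + 484 - 66)*17 = 420*17 = 7140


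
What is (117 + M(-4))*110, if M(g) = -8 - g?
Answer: 12430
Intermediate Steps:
(117 + M(-4))*110 = (117 + (-8 - 1*(-4)))*110 = (117 + (-8 + 4))*110 = (117 - 4)*110 = 113*110 = 12430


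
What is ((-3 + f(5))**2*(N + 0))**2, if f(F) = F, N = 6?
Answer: 576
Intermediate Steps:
((-3 + f(5))**2*(N + 0))**2 = ((-3 + 5)**2*(6 + 0))**2 = (2**2*6)**2 = (4*6)**2 = 24**2 = 576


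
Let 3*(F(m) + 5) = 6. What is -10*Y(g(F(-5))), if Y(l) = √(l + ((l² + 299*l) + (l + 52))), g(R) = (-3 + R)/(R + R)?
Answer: -10*√354 ≈ -188.15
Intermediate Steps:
F(m) = -3 (F(m) = -5 + (⅓)*6 = -5 + 2 = -3)
g(R) = (-3 + R)/(2*R) (g(R) = (-3 + R)/((2*R)) = (-3 + R)*(1/(2*R)) = (-3 + R)/(2*R))
Y(l) = √(52 + l² + 301*l) (Y(l) = √(l + ((l² + 299*l) + (52 + l))) = √(l + (52 + l² + 300*l)) = √(52 + l² + 301*l))
-10*Y(g(F(-5))) = -10*√(52 + ((½)*(-3 - 3)/(-3))² + 301*((½)*(-3 - 3)/(-3))) = -10*√(52 + ((½)*(-⅓)*(-6))² + 301*((½)*(-⅓)*(-6))) = -10*√(52 + 1² + 301*1) = -10*√(52 + 1 + 301) = -10*√354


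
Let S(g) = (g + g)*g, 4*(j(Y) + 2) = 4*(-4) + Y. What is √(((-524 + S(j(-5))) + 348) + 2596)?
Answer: √40402/4 ≈ 50.251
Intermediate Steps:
j(Y) = -6 + Y/4 (j(Y) = -2 + (4*(-4) + Y)/4 = -2 + (-16 + Y)/4 = -2 + (-4 + Y/4) = -6 + Y/4)
S(g) = 2*g² (S(g) = (2*g)*g = 2*g²)
√(((-524 + S(j(-5))) + 348) + 2596) = √(((-524 + 2*(-6 + (¼)*(-5))²) + 348) + 2596) = √(((-524 + 2*(-6 - 5/4)²) + 348) + 2596) = √(((-524 + 2*(-29/4)²) + 348) + 2596) = √(((-524 + 2*(841/16)) + 348) + 2596) = √(((-524 + 841/8) + 348) + 2596) = √((-3351/8 + 348) + 2596) = √(-567/8 + 2596) = √(20201/8) = √40402/4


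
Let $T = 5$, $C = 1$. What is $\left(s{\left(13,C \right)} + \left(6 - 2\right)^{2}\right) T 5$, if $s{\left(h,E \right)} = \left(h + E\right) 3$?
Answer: $1450$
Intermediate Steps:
$s{\left(h,E \right)} = 3 E + 3 h$ ($s{\left(h,E \right)} = \left(E + h\right) 3 = 3 E + 3 h$)
$\left(s{\left(13,C \right)} + \left(6 - 2\right)^{2}\right) T 5 = \left(\left(3 \cdot 1 + 3 \cdot 13\right) + \left(6 - 2\right)^{2}\right) 5 \cdot 5 = \left(\left(3 + 39\right) + 4^{2}\right) 25 = \left(42 + 16\right) 25 = 58 \cdot 25 = 1450$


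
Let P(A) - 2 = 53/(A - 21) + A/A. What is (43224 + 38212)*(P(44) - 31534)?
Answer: -59054129760/23 ≈ -2.5676e+9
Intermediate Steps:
P(A) = 3 + 53/(-21 + A) (P(A) = 2 + (53/(A - 21) + A/A) = 2 + (53/(-21 + A) + 1) = 2 + (1 + 53/(-21 + A)) = 3 + 53/(-21 + A))
(43224 + 38212)*(P(44) - 31534) = (43224 + 38212)*((-10 + 3*44)/(-21 + 44) - 31534) = 81436*((-10 + 132)/23 - 31534) = 81436*((1/23)*122 - 31534) = 81436*(122/23 - 31534) = 81436*(-725160/23) = -59054129760/23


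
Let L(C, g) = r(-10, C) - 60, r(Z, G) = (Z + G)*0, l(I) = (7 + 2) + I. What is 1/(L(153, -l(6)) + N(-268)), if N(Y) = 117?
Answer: 1/57 ≈ 0.017544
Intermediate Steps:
l(I) = 9 + I
r(Z, G) = 0 (r(Z, G) = (G + Z)*0 = 0)
L(C, g) = -60 (L(C, g) = 0 - 60 = -60)
1/(L(153, -l(6)) + N(-268)) = 1/(-60 + 117) = 1/57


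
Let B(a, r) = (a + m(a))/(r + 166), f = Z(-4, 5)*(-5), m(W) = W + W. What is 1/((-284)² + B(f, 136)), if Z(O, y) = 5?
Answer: 302/24358037 ≈ 1.2398e-5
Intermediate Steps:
m(W) = 2*W
f = -25 (f = 5*(-5) = -25)
B(a, r) = 3*a/(166 + r) (B(a, r) = (a + 2*a)/(r + 166) = (3*a)/(166 + r) = 3*a/(166 + r))
1/((-284)² + B(f, 136)) = 1/((-284)² + 3*(-25)/(166 + 136)) = 1/(80656 + 3*(-25)/302) = 1/(80656 + 3*(-25)*(1/302)) = 1/(80656 - 75/302) = 1/(24358037/302) = 302/24358037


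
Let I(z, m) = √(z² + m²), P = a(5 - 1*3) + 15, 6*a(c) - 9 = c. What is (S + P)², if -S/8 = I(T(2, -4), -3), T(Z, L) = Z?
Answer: 40153/36 - 808*√13/3 ≈ 144.27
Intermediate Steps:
a(c) = 3/2 + c/6
P = 101/6 (P = (3/2 + (5 - 1*3)/6) + 15 = (3/2 + (5 - 3)/6) + 15 = (3/2 + (⅙)*2) + 15 = (3/2 + ⅓) + 15 = 11/6 + 15 = 101/6 ≈ 16.833)
I(z, m) = √(m² + z²)
S = -8*√13 (S = -8*√((-3)² + 2²) = -8*√(9 + 4) = -8*√13 ≈ -28.844)
(S + P)² = (-8*√13 + 101/6)² = (101/6 - 8*√13)²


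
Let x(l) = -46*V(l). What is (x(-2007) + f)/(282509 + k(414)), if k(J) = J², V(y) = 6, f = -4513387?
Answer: -4513663/453905 ≈ -9.9441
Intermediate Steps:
x(l) = -276 (x(l) = -46*6 = -276)
(x(-2007) + f)/(282509 + k(414)) = (-276 - 4513387)/(282509 + 414²) = -4513663/(282509 + 171396) = -4513663/453905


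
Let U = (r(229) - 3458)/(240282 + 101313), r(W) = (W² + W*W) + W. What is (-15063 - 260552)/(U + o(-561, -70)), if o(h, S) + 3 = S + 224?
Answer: -94148705925/51682498 ≈ -1821.7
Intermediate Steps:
r(W) = W + 2*W² (r(W) = (W² + W²) + W = 2*W² + W = W + 2*W²)
U = 101653/341595 (U = (229*(1 + 2*229) - 3458)/(240282 + 101313) = (229*(1 + 458) - 3458)/341595 = (229*459 - 3458)*(1/341595) = (105111 - 3458)*(1/341595) = 101653*(1/341595) = 101653/341595 ≈ 0.29758)
o(h, S) = 221 + S (o(h, S) = -3 + (S + 224) = -3 + (224 + S) = 221 + S)
(-15063 - 260552)/(U + o(-561, -70)) = (-15063 - 260552)/(101653/341595 + (221 - 70)) = -275615/(101653/341595 + 151) = -275615/51682498/341595 = -275615*341595/51682498 = -94148705925/51682498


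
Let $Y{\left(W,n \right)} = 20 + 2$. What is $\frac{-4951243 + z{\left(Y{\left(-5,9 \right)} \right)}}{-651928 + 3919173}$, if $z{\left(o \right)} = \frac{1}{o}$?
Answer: $- \frac{21785469}{14375878} \approx -1.5154$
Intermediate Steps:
$Y{\left(W,n \right)} = 22$
$\frac{-4951243 + z{\left(Y{\left(-5,9 \right)} \right)}}{-651928 + 3919173} = \frac{-4951243 + \frac{1}{22}}{-651928 + 3919173} = \frac{-4951243 + \frac{1}{22}}{3267245} = \left(- \frac{108927345}{22}\right) \frac{1}{3267245} = - \frac{21785469}{14375878}$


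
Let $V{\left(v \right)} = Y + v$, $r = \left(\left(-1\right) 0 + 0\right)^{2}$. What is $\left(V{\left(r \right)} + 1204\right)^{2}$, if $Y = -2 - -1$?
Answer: $1447209$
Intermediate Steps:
$Y = -1$ ($Y = -2 + 1 = -1$)
$r = 0$ ($r = \left(0 + 0\right)^{2} = 0^{2} = 0$)
$V{\left(v \right)} = -1 + v$
$\left(V{\left(r \right)} + 1204\right)^{2} = \left(\left(-1 + 0\right) + 1204\right)^{2} = \left(-1 + 1204\right)^{2} = 1203^{2} = 1447209$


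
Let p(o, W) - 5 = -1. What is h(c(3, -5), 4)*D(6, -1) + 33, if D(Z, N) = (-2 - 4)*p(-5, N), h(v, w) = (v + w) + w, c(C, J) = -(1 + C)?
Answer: -63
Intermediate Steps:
c(C, J) = -1 - C
p(o, W) = 4 (p(o, W) = 5 - 1 = 4)
h(v, w) = v + 2*w
D(Z, N) = -24 (D(Z, N) = (-2 - 4)*4 = -6*4 = -24)
h(c(3, -5), 4)*D(6, -1) + 33 = ((-1 - 1*3) + 2*4)*(-24) + 33 = ((-1 - 3) + 8)*(-24) + 33 = (-4 + 8)*(-24) + 33 = 4*(-24) + 33 = -96 + 33 = -63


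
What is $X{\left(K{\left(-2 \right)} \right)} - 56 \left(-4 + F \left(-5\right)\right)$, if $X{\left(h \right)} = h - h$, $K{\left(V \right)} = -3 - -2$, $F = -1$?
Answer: $-56$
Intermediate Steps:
$K{\left(V \right)} = -1$ ($K{\left(V \right)} = -3 + 2 = -1$)
$X{\left(h \right)} = 0$
$X{\left(K{\left(-2 \right)} \right)} - 56 \left(-4 + F \left(-5\right)\right) = 0 - 56 \left(-4 - -5\right) = 0 - 56 \left(-4 + 5\right) = 0 - 56 = -56$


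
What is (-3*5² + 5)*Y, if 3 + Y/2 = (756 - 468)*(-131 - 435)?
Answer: 22821540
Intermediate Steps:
Y = -326022 (Y = -6 + 2*((756 - 468)*(-131 - 435)) = -6 + 2*(288*(-566)) = -6 + 2*(-163008) = -6 - 326016 = -326022)
(-3*5² + 5)*Y = (-3*5² + 5)*(-326022) = (-3*25 + 5)*(-326022) = (-75 + 5)*(-326022) = -70*(-326022) = 22821540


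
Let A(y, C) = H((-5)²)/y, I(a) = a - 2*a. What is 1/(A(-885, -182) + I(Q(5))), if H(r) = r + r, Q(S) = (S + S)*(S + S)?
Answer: -177/17710 ≈ -0.0099944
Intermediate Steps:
Q(S) = 4*S² (Q(S) = (2*S)*(2*S) = 4*S²)
H(r) = 2*r
I(a) = -a
A(y, C) = 50/y (A(y, C) = (2*(-5)²)/y = (2*25)/y = 50/y)
1/(A(-885, -182) + I(Q(5))) = 1/(50/(-885) - 4*5²) = 1/(50*(-1/885) - 4*25) = 1/(-10/177 - 1*100) = 1/(-10/177 - 100) = 1/(-17710/177) = -177/17710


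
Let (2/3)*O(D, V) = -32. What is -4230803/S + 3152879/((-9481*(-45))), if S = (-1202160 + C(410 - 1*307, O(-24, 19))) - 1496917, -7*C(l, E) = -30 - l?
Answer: 180962354981/20202449130 ≈ 8.9574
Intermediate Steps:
O(D, V) = -48 (O(D, V) = (3/2)*(-32) = -48)
C(l, E) = 30/7 + l/7 (C(l, E) = -(-30 - l)/7 = 30/7 + l/7)
S = -2699058 (S = (-1202160 + (30/7 + (410 - 1*307)/7)) - 1496917 = (-1202160 + (30/7 + (410 - 307)/7)) - 1496917 = (-1202160 + (30/7 + (⅐)*103)) - 1496917 = (-1202160 + (30/7 + 103/7)) - 1496917 = (-1202160 + 19) - 1496917 = -1202141 - 1496917 = -2699058)
-4230803/S + 3152879/((-9481*(-45))) = -4230803/(-2699058) + 3152879/((-9481*(-45))) = -4230803*(-1/2699058) + 3152879/426645 = 4230803/2699058 + 3152879*(1/426645) = 4230803/2699058 + 165941/22455 = 180962354981/20202449130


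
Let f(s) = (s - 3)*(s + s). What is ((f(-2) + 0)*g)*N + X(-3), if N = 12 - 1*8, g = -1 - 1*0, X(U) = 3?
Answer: -77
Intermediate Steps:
f(s) = 2*s*(-3 + s) (f(s) = (-3 + s)*(2*s) = 2*s*(-3 + s))
g = -1 (g = -1 + 0 = -1)
N = 4 (N = 12 - 8 = 4)
((f(-2) + 0)*g)*N + X(-3) = ((2*(-2)*(-3 - 2) + 0)*(-1))*4 + 3 = ((2*(-2)*(-5) + 0)*(-1))*4 + 3 = ((20 + 0)*(-1))*4 + 3 = (20*(-1))*4 + 3 = -20*4 + 3 = -80 + 3 = -77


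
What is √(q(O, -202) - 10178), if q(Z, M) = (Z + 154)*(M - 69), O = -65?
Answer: I*√34297 ≈ 185.19*I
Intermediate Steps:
q(Z, M) = (-69 + M)*(154 + Z) (q(Z, M) = (154 + Z)*(-69 + M) = (-69 + M)*(154 + Z))
√(q(O, -202) - 10178) = √((-10626 - 69*(-65) + 154*(-202) - 202*(-65)) - 10178) = √((-10626 + 4485 - 31108 + 13130) - 10178) = √(-24119 - 10178) = √(-34297) = I*√34297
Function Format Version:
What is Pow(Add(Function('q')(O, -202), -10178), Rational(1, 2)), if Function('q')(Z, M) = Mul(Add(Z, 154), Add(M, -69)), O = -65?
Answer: Mul(I, Pow(34297, Rational(1, 2))) ≈ Mul(185.19, I)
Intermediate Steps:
Function('q')(Z, M) = Mul(Add(-69, M), Add(154, Z)) (Function('q')(Z, M) = Mul(Add(154, Z), Add(-69, M)) = Mul(Add(-69, M), Add(154, Z)))
Pow(Add(Function('q')(O, -202), -10178), Rational(1, 2)) = Pow(Add(Add(-10626, Mul(-69, -65), Mul(154, -202), Mul(-202, -65)), -10178), Rational(1, 2)) = Pow(Add(Add(-10626, 4485, -31108, 13130), -10178), Rational(1, 2)) = Pow(Add(-24119, -10178), Rational(1, 2)) = Pow(-34297, Rational(1, 2)) = Mul(I, Pow(34297, Rational(1, 2)))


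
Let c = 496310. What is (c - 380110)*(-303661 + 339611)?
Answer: 4177390000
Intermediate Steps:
(c - 380110)*(-303661 + 339611) = (496310 - 380110)*(-303661 + 339611) = 116200*35950 = 4177390000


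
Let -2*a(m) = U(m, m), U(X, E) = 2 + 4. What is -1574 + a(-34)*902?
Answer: -4280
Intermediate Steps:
U(X, E) = 6
a(m) = -3 (a(m) = -1/2*6 = -3)
-1574 + a(-34)*902 = -1574 - 3*902 = -1574 - 2706 = -4280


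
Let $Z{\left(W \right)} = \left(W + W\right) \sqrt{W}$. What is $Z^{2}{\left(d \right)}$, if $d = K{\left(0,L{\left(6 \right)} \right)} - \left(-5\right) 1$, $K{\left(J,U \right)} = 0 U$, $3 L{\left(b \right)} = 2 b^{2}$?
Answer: $500$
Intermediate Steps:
$L{\left(b \right)} = \frac{2 b^{2}}{3}$
$K{\left(J,U \right)} = 0$
$d = 5$ ($d = 0 - \left(-5\right) 1 = 0 - -5 = 0 + 5 = 5$)
$Z{\left(W \right)} = 2 W^{\frac{3}{2}}$ ($Z{\left(W \right)} = 2 W \sqrt{W} = 2 W^{\frac{3}{2}}$)
$Z^{2}{\left(d \right)} = \left(2 \cdot 5^{\frac{3}{2}}\right)^{2} = \left(2 \cdot 5 \sqrt{5}\right)^{2} = \left(10 \sqrt{5}\right)^{2} = 500$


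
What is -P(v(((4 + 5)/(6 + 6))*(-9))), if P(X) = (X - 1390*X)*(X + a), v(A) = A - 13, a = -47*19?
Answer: 400627881/16 ≈ 2.5039e+7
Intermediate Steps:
a = -893
v(A) = -13 + A
P(X) = -1389*X*(-893 + X) (P(X) = (X - 1390*X)*(X - 893) = (-1389*X)*(-893 + X) = -1389*X*(-893 + X))
-P(v(((4 + 5)/(6 + 6))*(-9))) = -1389*(-13 + ((4 + 5)/(6 + 6))*(-9))*(893 - (-13 + ((4 + 5)/(6 + 6))*(-9))) = -1389*(-13 + (9/12)*(-9))*(893 - (-13 + (9/12)*(-9))) = -1389*(-13 + (9*(1/12))*(-9))*(893 - (-13 + (9*(1/12))*(-9))) = -1389*(-13 + (¾)*(-9))*(893 - (-13 + (¾)*(-9))) = -1389*(-13 - 27/4)*(893 - (-13 - 27/4)) = -1389*(-79)*(893 - 1*(-79/4))/4 = -1389*(-79)*(893 + 79/4)/4 = -1389*(-79)*3651/(4*4) = -1*(-400627881/16) = 400627881/16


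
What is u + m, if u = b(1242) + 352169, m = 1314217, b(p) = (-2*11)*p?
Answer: 1639062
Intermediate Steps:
b(p) = -22*p
u = 324845 (u = -22*1242 + 352169 = -27324 + 352169 = 324845)
u + m = 324845 + 1314217 = 1639062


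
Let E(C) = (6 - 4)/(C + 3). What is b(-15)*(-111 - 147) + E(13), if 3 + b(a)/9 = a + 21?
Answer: -55727/8 ≈ -6965.9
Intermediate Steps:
b(a) = 162 + 9*a (b(a) = -27 + 9*(a + 21) = -27 + 9*(21 + a) = -27 + (189 + 9*a) = 162 + 9*a)
E(C) = 2/(3 + C)
b(-15)*(-111 - 147) + E(13) = (162 + 9*(-15))*(-111 - 147) + 2/(3 + 13) = (162 - 135)*(-258) + 2/16 = 27*(-258) + 2*(1/16) = -6966 + 1/8 = -55727/8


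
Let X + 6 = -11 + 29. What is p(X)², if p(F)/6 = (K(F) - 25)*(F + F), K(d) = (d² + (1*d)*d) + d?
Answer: 1568160000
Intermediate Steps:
K(d) = d + 2*d² (K(d) = (d² + d*d) + d = (d² + d²) + d = 2*d² + d = d + 2*d²)
X = 12 (X = -6 + (-11 + 29) = -6 + 18 = 12)
p(F) = 12*F*(-25 + F*(1 + 2*F)) (p(F) = 6*((F*(1 + 2*F) - 25)*(F + F)) = 6*((-25 + F*(1 + 2*F))*(2*F)) = 6*(2*F*(-25 + F*(1 + 2*F))) = 12*F*(-25 + F*(1 + 2*F)))
p(X)² = (12*12*(-25 + 12*(1 + 2*12)))² = (12*12*(-25 + 12*(1 + 24)))² = (12*12*(-25 + 12*25))² = (12*12*(-25 + 300))² = (12*12*275)² = 39600² = 1568160000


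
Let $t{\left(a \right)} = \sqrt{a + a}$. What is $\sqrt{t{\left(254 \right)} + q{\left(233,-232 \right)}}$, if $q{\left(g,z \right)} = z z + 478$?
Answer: $\sqrt{54302 + 2 \sqrt{127}} \approx 233.08$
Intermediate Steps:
$t{\left(a \right)} = \sqrt{2} \sqrt{a}$ ($t{\left(a \right)} = \sqrt{2 a} = \sqrt{2} \sqrt{a}$)
$q{\left(g,z \right)} = 478 + z^{2}$ ($q{\left(g,z \right)} = z^{2} + 478 = 478 + z^{2}$)
$\sqrt{t{\left(254 \right)} + q{\left(233,-232 \right)}} = \sqrt{\sqrt{2} \sqrt{254} + \left(478 + \left(-232\right)^{2}\right)} = \sqrt{2 \sqrt{127} + \left(478 + 53824\right)} = \sqrt{2 \sqrt{127} + 54302} = \sqrt{54302 + 2 \sqrt{127}}$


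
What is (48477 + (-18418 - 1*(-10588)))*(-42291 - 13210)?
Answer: -2255949147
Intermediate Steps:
(48477 + (-18418 - 1*(-10588)))*(-42291 - 13210) = (48477 + (-18418 + 10588))*(-55501) = (48477 - 7830)*(-55501) = 40647*(-55501) = -2255949147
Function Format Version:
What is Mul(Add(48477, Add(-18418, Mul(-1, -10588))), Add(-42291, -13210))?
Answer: -2255949147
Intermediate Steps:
Mul(Add(48477, Add(-18418, Mul(-1, -10588))), Add(-42291, -13210)) = Mul(Add(48477, Add(-18418, 10588)), -55501) = Mul(Add(48477, -7830), -55501) = Mul(40647, -55501) = -2255949147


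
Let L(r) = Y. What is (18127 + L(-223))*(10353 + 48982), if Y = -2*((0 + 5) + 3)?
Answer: 1074616185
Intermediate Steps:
Y = -16 (Y = -2*(5 + 3) = -2*8 = -16)
L(r) = -16
(18127 + L(-223))*(10353 + 48982) = (18127 - 16)*(10353 + 48982) = 18111*59335 = 1074616185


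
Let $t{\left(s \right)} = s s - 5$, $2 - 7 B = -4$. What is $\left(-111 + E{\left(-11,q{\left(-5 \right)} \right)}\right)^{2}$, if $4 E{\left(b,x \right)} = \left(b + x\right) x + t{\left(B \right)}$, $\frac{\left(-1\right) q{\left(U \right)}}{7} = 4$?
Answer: $\frac{994960849}{38416} \approx 25900.0$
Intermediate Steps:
$B = \frac{6}{7}$ ($B = \frac{2}{7} - - \frac{4}{7} = \frac{2}{7} + \frac{4}{7} = \frac{6}{7} \approx 0.85714$)
$q{\left(U \right)} = -28$ ($q{\left(U \right)} = \left(-7\right) 4 = -28$)
$t{\left(s \right)} = -5 + s^{2}$ ($t{\left(s \right)} = s^{2} - 5 = -5 + s^{2}$)
$E{\left(b,x \right)} = - \frac{209}{196} + \frac{x \left(b + x\right)}{4}$ ($E{\left(b,x \right)} = \frac{\left(b + x\right) x - \left(5 - \left(\frac{6}{7}\right)^{2}\right)}{4} = \frac{x \left(b + x\right) + \left(-5 + \frac{36}{49}\right)}{4} = \frac{x \left(b + x\right) - \frac{209}{49}}{4} = \frac{- \frac{209}{49} + x \left(b + x\right)}{4} = - \frac{209}{196} + \frac{x \left(b + x\right)}{4}$)
$\left(-111 + E{\left(-11,q{\left(-5 \right)} \right)}\right)^{2} = \left(-111 + \left(- \frac{209}{196} + \frac{\left(-28\right)^{2}}{4} + \frac{1}{4} \left(-11\right) \left(-28\right)\right)\right)^{2} = \left(-111 + \left(- \frac{209}{196} + \frac{1}{4} \cdot 784 + 77\right)\right)^{2} = \left(-111 + \left(- \frac{209}{196} + 196 + 77\right)\right)^{2} = \left(-111 + \frac{53299}{196}\right)^{2} = \left(\frac{31543}{196}\right)^{2} = \frac{994960849}{38416}$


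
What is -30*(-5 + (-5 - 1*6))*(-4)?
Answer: -1920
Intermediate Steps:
-30*(-5 + (-5 - 1*6))*(-4) = -30*(-5 + (-5 - 6))*(-4) = -30*(-5 - 11)*(-4) = -30*(-16)*(-4) = -10*(-48)*(-4) = 480*(-4) = -1920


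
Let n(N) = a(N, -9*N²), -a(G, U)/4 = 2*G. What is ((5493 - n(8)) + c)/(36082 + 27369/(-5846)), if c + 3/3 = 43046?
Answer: 284127292/210908003 ≈ 1.3472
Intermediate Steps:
a(G, U) = -8*G
c = 43045 (c = -1 + 43046 = 43045)
n(N) = -8*N
((5493 - n(8)) + c)/(36082 + 27369/(-5846)) = ((5493 - (-8)*8) + 43045)/(36082 + 27369/(-5846)) = ((5493 - 1*(-64)) + 43045)/(36082 + 27369*(-1/5846)) = ((5493 + 64) + 43045)/(36082 - 27369/5846) = (5557 + 43045)/(210908003/5846) = 48602*(5846/210908003) = 284127292/210908003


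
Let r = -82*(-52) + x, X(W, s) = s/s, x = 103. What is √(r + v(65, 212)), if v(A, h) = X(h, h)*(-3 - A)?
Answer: √4299 ≈ 65.567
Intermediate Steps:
X(W, s) = 1
v(A, h) = -3 - A (v(A, h) = 1*(-3 - A) = -3 - A)
r = 4367 (r = -82*(-52) + 103 = 4264 + 103 = 4367)
√(r + v(65, 212)) = √(4367 + (-3 - 1*65)) = √(4367 + (-3 - 65)) = √(4367 - 68) = √4299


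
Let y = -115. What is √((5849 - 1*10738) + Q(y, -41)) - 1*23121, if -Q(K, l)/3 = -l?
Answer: -23121 + 2*I*√1253 ≈ -23121.0 + 70.796*I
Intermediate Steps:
Q(K, l) = 3*l (Q(K, l) = -(-3)*l = 3*l)
√((5849 - 1*10738) + Q(y, -41)) - 1*23121 = √((5849 - 1*10738) + 3*(-41)) - 1*23121 = √((5849 - 10738) - 123) - 23121 = √(-4889 - 123) - 23121 = √(-5012) - 23121 = 2*I*√1253 - 23121 = -23121 + 2*I*√1253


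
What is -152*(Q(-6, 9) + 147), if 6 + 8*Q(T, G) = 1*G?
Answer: -22401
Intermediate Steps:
Q(T, G) = -3/4 + G/8 (Q(T, G) = -3/4 + (1*G)/8 = -3/4 + G/8)
-152*(Q(-6, 9) + 147) = -152*((-3/4 + (1/8)*9) + 147) = -152*((-3/4 + 9/8) + 147) = -152*(3/8 + 147) = -152*1179/8 = -22401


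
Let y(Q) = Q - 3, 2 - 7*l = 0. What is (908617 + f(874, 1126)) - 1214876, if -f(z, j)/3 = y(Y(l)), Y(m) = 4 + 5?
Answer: -306277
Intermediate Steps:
l = 2/7 (l = 2/7 - ⅐*0 = 2/7 + 0 = 2/7 ≈ 0.28571)
Y(m) = 9
y(Q) = -3 + Q
f(z, j) = -18 (f(z, j) = -3*(-3 + 9) = -3*6 = -18)
(908617 + f(874, 1126)) - 1214876 = (908617 - 18) - 1214876 = 908599 - 1214876 = -306277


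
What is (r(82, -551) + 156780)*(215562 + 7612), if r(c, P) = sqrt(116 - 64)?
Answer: 34989219720 + 446348*sqrt(13) ≈ 3.4991e+10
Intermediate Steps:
r(c, P) = 2*sqrt(13) (r(c, P) = sqrt(52) = 2*sqrt(13))
(r(82, -551) + 156780)*(215562 + 7612) = (2*sqrt(13) + 156780)*(215562 + 7612) = (156780 + 2*sqrt(13))*223174 = 34989219720 + 446348*sqrt(13)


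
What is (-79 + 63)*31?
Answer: -496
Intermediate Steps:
(-79 + 63)*31 = -16*31 = -496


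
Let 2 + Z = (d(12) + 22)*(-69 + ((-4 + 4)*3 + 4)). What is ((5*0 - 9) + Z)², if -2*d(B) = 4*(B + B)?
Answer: 2819041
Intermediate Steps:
d(B) = -4*B (d(B) = -2*(B + B) = -2*2*B = -4*B)
Z = 1688 (Z = -2 + (-4*12 + 22)*(-69 + ((-4 + 4)*3 + 4)) = -2 + (-48 + 22)*(-69 + (0*3 + 4)) = -2 - 26*(-69 + (0 + 4)) = -2 - 26*(-69 + 4) = -2 - 26*(-65) = -2 + 1690 = 1688)
((5*0 - 9) + Z)² = ((5*0 - 9) + 1688)² = ((0 - 9) + 1688)² = (-9 + 1688)² = 1679² = 2819041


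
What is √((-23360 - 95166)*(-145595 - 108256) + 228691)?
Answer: 49*√12531517 ≈ 1.7346e+5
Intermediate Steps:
√((-23360 - 95166)*(-145595 - 108256) + 228691) = √(-118526*(-253851) + 228691) = √(30087943626 + 228691) = √30088172317 = 49*√12531517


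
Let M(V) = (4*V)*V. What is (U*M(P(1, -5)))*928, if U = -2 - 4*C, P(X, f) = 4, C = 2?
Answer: -593920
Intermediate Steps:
M(V) = 4*V²
U = -10 (U = -2 - 4*2 = -2 - 8 = -10)
(U*M(P(1, -5)))*928 = -40*4²*928 = -40*16*928 = -10*64*928 = -640*928 = -593920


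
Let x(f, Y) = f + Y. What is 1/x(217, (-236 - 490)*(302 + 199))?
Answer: -1/363509 ≈ -2.7510e-6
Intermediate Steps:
x(f, Y) = Y + f
1/x(217, (-236 - 490)*(302 + 199)) = 1/((-236 - 490)*(302 + 199) + 217) = 1/(-726*501 + 217) = 1/(-363726 + 217) = 1/(-363509) = -1/363509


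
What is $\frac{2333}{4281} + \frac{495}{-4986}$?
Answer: $\frac{1057027}{2371674} \approx 0.44569$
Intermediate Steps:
$\frac{2333}{4281} + \frac{495}{-4986} = 2333 \cdot \frac{1}{4281} + 495 \left(- \frac{1}{4986}\right) = \frac{2333}{4281} - \frac{55}{554} = \frac{1057027}{2371674}$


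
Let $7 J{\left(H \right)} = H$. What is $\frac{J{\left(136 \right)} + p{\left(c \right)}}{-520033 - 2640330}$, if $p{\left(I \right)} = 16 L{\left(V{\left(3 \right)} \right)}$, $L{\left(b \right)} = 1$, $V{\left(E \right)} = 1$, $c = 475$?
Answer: $- \frac{248}{22122541} \approx -1.121 \cdot 10^{-5}$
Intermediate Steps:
$p{\left(I \right)} = 16$ ($p{\left(I \right)} = 16 \cdot 1 = 16$)
$J{\left(H \right)} = \frac{H}{7}$
$\frac{J{\left(136 \right)} + p{\left(c \right)}}{-520033 - 2640330} = \frac{\frac{1}{7} \cdot 136 + 16}{-520033 - 2640330} = \frac{\frac{136}{7} + 16}{-3160363} = \frac{248}{7} \left(- \frac{1}{3160363}\right) = - \frac{248}{22122541}$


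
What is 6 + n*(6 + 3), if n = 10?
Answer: 96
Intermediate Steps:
6 + n*(6 + 3) = 6 + 10*(6 + 3) = 6 + 10*9 = 6 + 90 = 96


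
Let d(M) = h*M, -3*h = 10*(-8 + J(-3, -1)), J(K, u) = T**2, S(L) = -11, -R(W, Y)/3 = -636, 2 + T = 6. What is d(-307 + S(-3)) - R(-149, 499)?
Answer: 6572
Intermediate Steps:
T = 4 (T = -2 + 6 = 4)
R(W, Y) = 1908 (R(W, Y) = -3*(-636) = 1908)
J(K, u) = 16 (J(K, u) = 4**2 = 16)
h = -80/3 (h = -10*(-8 + 16)/3 = -10*8/3 = -1/3*80 = -80/3 ≈ -26.667)
d(M) = -80*M/3
d(-307 + S(-3)) - R(-149, 499) = -80*(-307 - 11)/3 - 1*1908 = -80/3*(-318) - 1908 = 8480 - 1908 = 6572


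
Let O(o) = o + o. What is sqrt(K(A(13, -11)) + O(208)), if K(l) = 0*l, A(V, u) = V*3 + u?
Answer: 4*sqrt(26) ≈ 20.396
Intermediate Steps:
A(V, u) = u + 3*V (A(V, u) = 3*V + u = u + 3*V)
O(o) = 2*o
K(l) = 0
sqrt(K(A(13, -11)) + O(208)) = sqrt(0 + 2*208) = sqrt(0 + 416) = sqrt(416) = 4*sqrt(26)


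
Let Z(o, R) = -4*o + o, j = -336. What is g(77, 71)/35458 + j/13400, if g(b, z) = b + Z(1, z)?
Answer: -682643/29696075 ≈ -0.022988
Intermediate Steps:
Z(o, R) = -3*o
g(b, z) = -3 + b (g(b, z) = b - 3*1 = b - 3 = -3 + b)
g(77, 71)/35458 + j/13400 = (-3 + 77)/35458 - 336/13400 = 74*(1/35458) - 336*1/13400 = 37/17729 - 42/1675 = -682643/29696075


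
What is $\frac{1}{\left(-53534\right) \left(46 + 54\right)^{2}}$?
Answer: $- \frac{1}{535340000} \approx -1.868 \cdot 10^{-9}$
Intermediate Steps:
$\frac{1}{\left(-53534\right) \left(46 + 54\right)^{2}} = - \frac{1}{53534 \cdot 100^{2}} = - \frac{1}{53534 \cdot 10000} = \left(- \frac{1}{53534}\right) \frac{1}{10000} = - \frac{1}{535340000}$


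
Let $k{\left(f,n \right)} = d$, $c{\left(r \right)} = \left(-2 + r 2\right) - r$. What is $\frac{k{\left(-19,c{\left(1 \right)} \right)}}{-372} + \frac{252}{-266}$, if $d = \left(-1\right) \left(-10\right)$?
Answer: $- \frac{3443}{3534} \approx -0.97425$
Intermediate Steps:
$c{\left(r \right)} = -2 + r$ ($c{\left(r \right)} = \left(-2 + 2 r\right) - r = -2 + r$)
$d = 10$
$k{\left(f,n \right)} = 10$
$\frac{k{\left(-19,c{\left(1 \right)} \right)}}{-372} + \frac{252}{-266} = \frac{10}{-372} + \frac{252}{-266} = 10 \left(- \frac{1}{372}\right) + 252 \left(- \frac{1}{266}\right) = - \frac{5}{186} - \frac{18}{19} = - \frac{3443}{3534}$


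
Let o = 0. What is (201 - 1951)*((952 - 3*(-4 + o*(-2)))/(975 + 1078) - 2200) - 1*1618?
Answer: 7899041246/2053 ≈ 3.8476e+6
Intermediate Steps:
(201 - 1951)*((952 - 3*(-4 + o*(-2)))/(975 + 1078) - 2200) - 1*1618 = (201 - 1951)*((952 - 3*(-4 + 0*(-2)))/(975 + 1078) - 2200) - 1*1618 = -1750*((952 - 3*(-4 + 0))/2053 - 2200) - 1618 = -1750*((952 - 3*(-4))*(1/2053) - 2200) - 1618 = -1750*((952 + 12)*(1/2053) - 2200) - 1618 = -1750*(964*(1/2053) - 2200) - 1618 = -1750*(964/2053 - 2200) - 1618 = -1750*(-4515636/2053) - 1618 = 7902363000/2053 - 1618 = 7899041246/2053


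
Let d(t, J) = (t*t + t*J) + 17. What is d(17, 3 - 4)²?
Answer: 83521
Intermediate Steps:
d(t, J) = 17 + t² + J*t (d(t, J) = (t² + J*t) + 17 = 17 + t² + J*t)
d(17, 3 - 4)² = (17 + 17² + (3 - 4)*17)² = (17 + 289 - 1*17)² = (17 + 289 - 17)² = 289² = 83521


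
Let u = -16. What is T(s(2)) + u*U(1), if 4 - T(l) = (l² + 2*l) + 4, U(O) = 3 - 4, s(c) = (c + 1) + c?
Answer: -19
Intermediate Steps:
s(c) = 1 + 2*c (s(c) = (1 + c) + c = 1 + 2*c)
U(O) = -1
T(l) = -l² - 2*l (T(l) = 4 - ((l² + 2*l) + 4) = 4 - (4 + l² + 2*l) = 4 + (-4 - l² - 2*l) = -l² - 2*l)
T(s(2)) + u*U(1) = -(1 + 2*2)*(2 + (1 + 2*2)) - 16*(-1) = -(1 + 4)*(2 + (1 + 4)) + 16 = -1*5*(2 + 5) + 16 = -1*5*7 + 16 = -35 + 16 = -19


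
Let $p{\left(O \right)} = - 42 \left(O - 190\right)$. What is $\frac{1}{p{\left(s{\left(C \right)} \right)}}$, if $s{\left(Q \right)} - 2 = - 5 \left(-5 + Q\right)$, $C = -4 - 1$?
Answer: $\frac{1}{5796} \approx 0.00017253$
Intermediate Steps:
$C = -5$ ($C = -4 - 1 = -5$)
$s{\left(Q \right)} = 27 - 5 Q$ ($s{\left(Q \right)} = 2 - 5 \left(-5 + Q\right) = 2 - \left(-25 + 5 Q\right) = 27 - 5 Q$)
$p{\left(O \right)} = 7980 - 42 O$ ($p{\left(O \right)} = - 42 \left(-190 + O\right) = 7980 - 42 O$)
$\frac{1}{p{\left(s{\left(C \right)} \right)}} = \frac{1}{7980 - 42 \left(27 - -25\right)} = \frac{1}{7980 - 42 \left(27 + 25\right)} = \frac{1}{7980 - 2184} = \frac{1}{5796}$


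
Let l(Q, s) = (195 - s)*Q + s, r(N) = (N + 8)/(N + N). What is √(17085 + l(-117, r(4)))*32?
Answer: 96*I*√617 ≈ 2384.6*I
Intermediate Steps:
r(N) = (8 + N)/(2*N) (r(N) = (8 + N)/((2*N)) = (8 + N)*(1/(2*N)) = (8 + N)/(2*N))
l(Q, s) = s + Q*(195 - s) (l(Q, s) = Q*(195 - s) + s = s + Q*(195 - s))
√(17085 + l(-117, r(4)))*32 = √(17085 + ((½)*(8 + 4)/4 + 195*(-117) - 1*(-117)*(½)*(8 + 4)/4))*32 = √(17085 + ((½)*(¼)*12 - 22815 - 1*(-117)*(½)*(¼)*12))*32 = √(17085 + (3/2 - 22815 - 1*(-117)*3/2))*32 = √(17085 + (3/2 - 22815 + 351/2))*32 = √(17085 - 22638)*32 = √(-5553)*32 = (3*I*√617)*32 = 96*I*√617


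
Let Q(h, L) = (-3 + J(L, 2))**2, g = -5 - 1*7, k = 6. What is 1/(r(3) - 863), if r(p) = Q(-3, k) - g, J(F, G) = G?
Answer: -1/850 ≈ -0.0011765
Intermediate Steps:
g = -12 (g = -5 - 7 = -12)
Q(h, L) = 1 (Q(h, L) = (-3 + 2)**2 = (-1)**2 = 1)
r(p) = 13 (r(p) = 1 - 1*(-12) = 1 + 12 = 13)
1/(r(3) - 863) = 1/(13 - 863) = 1/(-850) = -1/850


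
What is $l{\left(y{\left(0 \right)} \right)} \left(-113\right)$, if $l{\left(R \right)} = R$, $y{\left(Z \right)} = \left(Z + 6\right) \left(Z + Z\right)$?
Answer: $0$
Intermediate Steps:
$y{\left(Z \right)} = 2 Z \left(6 + Z\right)$ ($y{\left(Z \right)} = \left(6 + Z\right) 2 Z = 2 Z \left(6 + Z\right)$)
$l{\left(y{\left(0 \right)} \right)} \left(-113\right) = 2 \cdot 0 \left(6 + 0\right) \left(-113\right) = 2 \cdot 0 \cdot 6 \left(-113\right) = 0 \left(-113\right) = 0$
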